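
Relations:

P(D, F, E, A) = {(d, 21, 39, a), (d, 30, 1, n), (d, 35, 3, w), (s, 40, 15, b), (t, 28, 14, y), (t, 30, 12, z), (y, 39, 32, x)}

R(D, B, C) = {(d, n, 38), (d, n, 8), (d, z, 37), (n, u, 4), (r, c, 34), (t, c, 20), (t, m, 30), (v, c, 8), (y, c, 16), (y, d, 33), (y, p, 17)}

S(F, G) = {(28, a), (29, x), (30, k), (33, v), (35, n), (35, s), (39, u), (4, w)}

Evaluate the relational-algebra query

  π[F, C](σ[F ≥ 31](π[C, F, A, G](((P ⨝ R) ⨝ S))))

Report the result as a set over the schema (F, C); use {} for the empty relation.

Joining P and R on D yields {(d, 21, 39, a, n, 38), (d, 21, 39, a, n, 8), (d, 21, 39, a, z, 37), (d, 30, 1, n, n, 38), (d, 30, 1, n, n, 8), (d, 30, 1, n, z, 37), (d, 35, 3, w, n, 38), (d, 35, 3, w, n, 8), (d, 35, 3, w, z, 37), (t, 28, 14, y, c, 20), (t, 28, 14, y, m, 30), (t, 30, 12, z, c, 20), (t, 30, 12, z, m, 30), (y, 39, 32, x, c, 16), (y, 39, 32, x, d, 33), (y, 39, 32, x, p, 17)}.
Joining (P ⨝ R) and S on F yields {(d, 30, 1, n, n, 38, k), (d, 30, 1, n, n, 8, k), (d, 30, 1, n, z, 37, k), (d, 35, 3, w, n, 38, n), (d, 35, 3, w, n, 38, s), (d, 35, 3, w, n, 8, n), (d, 35, 3, w, n, 8, s), (d, 35, 3, w, z, 37, n), (d, 35, 3, w, z, 37, s), (t, 28, 14, y, c, 20, a), (t, 28, 14, y, m, 30, a), (t, 30, 12, z, c, 20, k), (t, 30, 12, z, m, 30, k), (y, 39, 32, x, c, 16, u), (y, 39, 32, x, d, 33, u), (y, 39, 32, x, p, 17, u)}.
Keep only column(s) C, F, A, G: {(16, 39, x, u), (17, 39, x, u), (20, 28, y, a), (20, 30, z, k), (30, 28, y, a), (30, 30, z, k), (33, 39, x, u), (37, 30, n, k), (37, 35, w, n), (37, 35, w, s), (38, 30, n, k), (38, 35, w, n), (38, 35, w, s), (8, 30, n, k), (8, 35, w, n), (8, 35, w, s)}
Filtering on F ≥ 31 leaves {(16, 39, x, u), (17, 39, x, u), (33, 39, x, u), (37, 35, w, n), (37, 35, w, s), (38, 35, w, n), (38, 35, w, s), (8, 35, w, n), (8, 35, w, s)}.
Keep only column(s) F, C (3 duplicate(s) eliminated): {(35, 37), (35, 38), (35, 8), (39, 16), (39, 17), (39, 33)}

{(35, 37), (35, 38), (35, 8), (39, 16), (39, 17), (39, 33)}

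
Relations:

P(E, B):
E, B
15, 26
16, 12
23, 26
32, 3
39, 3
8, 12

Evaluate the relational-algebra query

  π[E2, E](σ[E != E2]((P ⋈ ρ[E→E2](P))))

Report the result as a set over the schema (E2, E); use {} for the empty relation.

{(15, 23), (16, 8), (23, 15), (32, 39), (39, 32), (8, 16)}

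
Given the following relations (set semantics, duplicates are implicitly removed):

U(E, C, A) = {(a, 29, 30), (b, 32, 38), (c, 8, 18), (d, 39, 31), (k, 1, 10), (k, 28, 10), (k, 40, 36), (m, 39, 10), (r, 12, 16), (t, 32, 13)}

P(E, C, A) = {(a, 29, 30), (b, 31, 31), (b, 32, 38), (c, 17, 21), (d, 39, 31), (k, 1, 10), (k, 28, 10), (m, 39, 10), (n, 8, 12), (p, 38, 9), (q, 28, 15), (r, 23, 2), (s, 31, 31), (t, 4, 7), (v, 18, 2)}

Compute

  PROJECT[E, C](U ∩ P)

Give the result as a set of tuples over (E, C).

Set intersection of the two operands is {(a, 29, 30), (b, 32, 38), (d, 39, 31), (k, 1, 10), (k, 28, 10), (m, 39, 10)}.
Keep only column(s) E, C: {(a, 29), (b, 32), (d, 39), (k, 1), (k, 28), (m, 39)}

{(a, 29), (b, 32), (d, 39), (k, 1), (k, 28), (m, 39)}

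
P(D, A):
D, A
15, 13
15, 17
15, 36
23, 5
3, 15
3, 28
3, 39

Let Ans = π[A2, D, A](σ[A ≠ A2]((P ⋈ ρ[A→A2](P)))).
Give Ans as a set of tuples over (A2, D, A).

{(13, 15, 17), (13, 15, 36), (15, 3, 28), (15, 3, 39), (17, 15, 13), (17, 15, 36), (28, 3, 15), (28, 3, 39), (36, 15, 13), (36, 15, 17), (39, 3, 15), (39, 3, 28)}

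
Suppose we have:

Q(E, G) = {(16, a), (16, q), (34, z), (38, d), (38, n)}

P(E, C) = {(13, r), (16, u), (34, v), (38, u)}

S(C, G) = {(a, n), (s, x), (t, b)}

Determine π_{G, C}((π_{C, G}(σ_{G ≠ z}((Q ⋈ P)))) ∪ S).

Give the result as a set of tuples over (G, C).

{(a, u), (b, t), (d, u), (n, a), (n, u), (q, u), (x, s)}

Joining Q and P on E yields {(16, a, u), (16, q, u), (34, z, v), (38, d, u), (38, n, u)}.
Apply σ_{G ≠ z}; surviving tuples: {(16, a, u), (16, q, u), (38, d, u), (38, n, u)}
Projecting to C, G: {(u, a), (u, d), (u, n), (u, q)}
Set union of the two operands is {(a, n), (s, x), (t, b), (u, a), (u, d), (u, n), (u, q)}.
Projecting to G, C: {(a, u), (b, t), (d, u), (n, a), (n, u), (q, u), (x, s)}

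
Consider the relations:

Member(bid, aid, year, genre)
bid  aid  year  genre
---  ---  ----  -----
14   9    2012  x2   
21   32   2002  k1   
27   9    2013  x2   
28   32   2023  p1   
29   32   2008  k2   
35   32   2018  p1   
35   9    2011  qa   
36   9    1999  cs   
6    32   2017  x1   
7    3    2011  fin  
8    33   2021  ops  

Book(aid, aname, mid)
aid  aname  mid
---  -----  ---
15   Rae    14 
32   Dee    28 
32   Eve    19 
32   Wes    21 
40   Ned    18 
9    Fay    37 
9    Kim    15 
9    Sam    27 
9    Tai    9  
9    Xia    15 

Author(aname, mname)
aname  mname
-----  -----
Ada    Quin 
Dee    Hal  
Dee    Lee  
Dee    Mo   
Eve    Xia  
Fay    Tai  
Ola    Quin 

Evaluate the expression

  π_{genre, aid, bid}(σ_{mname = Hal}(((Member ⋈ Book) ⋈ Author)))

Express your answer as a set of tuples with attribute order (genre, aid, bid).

Joining Member and Book on aid yields {(14, 9, 2012, x2, Fay, 37), (14, 9, 2012, x2, Kim, 15), (14, 9, 2012, x2, Sam, 27), (14, 9, 2012, x2, Tai, 9), (14, 9, 2012, x2, Xia, 15), (21, 32, 2002, k1, Dee, 28), (21, 32, 2002, k1, Eve, 19), (21, 32, 2002, k1, Wes, 21), (27, 9, 2013, x2, Fay, 37), (27, 9, 2013, x2, Kim, 15), (27, 9, 2013, x2, Sam, 27), (27, 9, 2013, x2, Tai, 9), (27, 9, 2013, x2, Xia, 15), (28, 32, 2023, p1, Dee, 28), (28, 32, 2023, p1, Eve, 19), (28, 32, 2023, p1, Wes, 21), (29, 32, 2008, k2, Dee, 28), (29, 32, 2008, k2, Eve, 19), (29, 32, 2008, k2, Wes, 21), (35, 32, 2018, p1, Dee, 28), (35, 32, 2018, p1, Eve, 19), (35, 32, 2018, p1, Wes, 21), (35, 9, 2011, qa, Fay, 37), (35, 9, 2011, qa, Kim, 15), (35, 9, 2011, qa, Sam, 27), (35, 9, 2011, qa, Tai, 9), (35, 9, 2011, qa, Xia, 15), (36, 9, 1999, cs, Fay, 37), (36, 9, 1999, cs, Kim, 15), (36, 9, 1999, cs, Sam, 27), (36, 9, 1999, cs, Tai, 9), (36, 9, 1999, cs, Xia, 15), (6, 32, 2017, x1, Dee, 28), (6, 32, 2017, x1, Eve, 19), (6, 32, 2017, x1, Wes, 21)}.
Joining (Member ⋈ Book) and Author on aname yields {(14, 9, 2012, x2, Fay, 37, Tai), (21, 32, 2002, k1, Dee, 28, Hal), (21, 32, 2002, k1, Dee, 28, Lee), (21, 32, 2002, k1, Dee, 28, Mo), (21, 32, 2002, k1, Eve, 19, Xia), (27, 9, 2013, x2, Fay, 37, Tai), (28, 32, 2023, p1, Dee, 28, Hal), (28, 32, 2023, p1, Dee, 28, Lee), (28, 32, 2023, p1, Dee, 28, Mo), (28, 32, 2023, p1, Eve, 19, Xia), (29, 32, 2008, k2, Dee, 28, Hal), (29, 32, 2008, k2, Dee, 28, Lee), (29, 32, 2008, k2, Dee, 28, Mo), (29, 32, 2008, k2, Eve, 19, Xia), (35, 32, 2018, p1, Dee, 28, Hal), (35, 32, 2018, p1, Dee, 28, Lee), (35, 32, 2018, p1, Dee, 28, Mo), (35, 32, 2018, p1, Eve, 19, Xia), (35, 9, 2011, qa, Fay, 37, Tai), (36, 9, 1999, cs, Fay, 37, Tai), (6, 32, 2017, x1, Dee, 28, Hal), (6, 32, 2017, x1, Dee, 28, Lee), (6, 32, 2017, x1, Dee, 28, Mo), (6, 32, 2017, x1, Eve, 19, Xia)}.
σ[mname = Hal]: keep tuples satisfying mname = Hal → {(21, 32, 2002, k1, Dee, 28, Hal), (28, 32, 2023, p1, Dee, 28, Hal), (29, 32, 2008, k2, Dee, 28, Hal), (35, 32, 2018, p1, Dee, 28, Hal), (6, 32, 2017, x1, Dee, 28, Hal)}
Keep only column(s) genre, aid, bid: {(k1, 32, 21), (k2, 32, 29), (p1, 32, 28), (p1, 32, 35), (x1, 32, 6)}

{(k1, 32, 21), (k2, 32, 29), (p1, 32, 28), (p1, 32, 35), (x1, 32, 6)}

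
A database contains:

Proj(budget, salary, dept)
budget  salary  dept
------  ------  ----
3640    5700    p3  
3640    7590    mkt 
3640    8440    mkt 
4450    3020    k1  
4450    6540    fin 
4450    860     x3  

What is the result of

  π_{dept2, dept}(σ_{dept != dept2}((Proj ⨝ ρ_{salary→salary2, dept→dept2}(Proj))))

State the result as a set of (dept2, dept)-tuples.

{(fin, k1), (fin, x3), (k1, fin), (k1, x3), (mkt, p3), (p3, mkt), (x3, fin), (x3, k1)}

ρ[salary→salary2, dept→dept2]: schema becomes (budget, salary2, dept2); tuples unchanged.
Natural join on budget: {(3640, 5700, p3, 5700, p3), (3640, 5700, p3, 7590, mkt), (3640, 5700, p3, 8440, mkt), (3640, 7590, mkt, 5700, p3), (3640, 7590, mkt, 7590, mkt), (3640, 7590, mkt, 8440, mkt), (3640, 8440, mkt, 5700, p3), (3640, 8440, mkt, 7590, mkt), (3640, 8440, mkt, 8440, mkt), (4450, 3020, k1, 3020, k1), (4450, 3020, k1, 6540, fin), (4450, 3020, k1, 860, x3), (4450, 6540, fin, 3020, k1), (4450, 6540, fin, 6540, fin), (4450, 6540, fin, 860, x3), (4450, 860, x3, 3020, k1), (4450, 860, x3, 6540, fin), (4450, 860, x3, 860, x3)}
Selection dept != dept2: {(3640, 5700, p3, 7590, mkt), (3640, 5700, p3, 8440, mkt), (3640, 7590, mkt, 5700, p3), (3640, 8440, mkt, 5700, p3), (4450, 3020, k1, 6540, fin), (4450, 3020, k1, 860, x3), (4450, 6540, fin, 3020, k1), (4450, 6540, fin, 860, x3), (4450, 860, x3, 3020, k1), (4450, 860, x3, 6540, fin)}
Projecting to dept2, dept (2 duplicate(s) eliminated): {(fin, k1), (fin, x3), (k1, fin), (k1, x3), (mkt, p3), (p3, mkt), (x3, fin), (x3, k1)}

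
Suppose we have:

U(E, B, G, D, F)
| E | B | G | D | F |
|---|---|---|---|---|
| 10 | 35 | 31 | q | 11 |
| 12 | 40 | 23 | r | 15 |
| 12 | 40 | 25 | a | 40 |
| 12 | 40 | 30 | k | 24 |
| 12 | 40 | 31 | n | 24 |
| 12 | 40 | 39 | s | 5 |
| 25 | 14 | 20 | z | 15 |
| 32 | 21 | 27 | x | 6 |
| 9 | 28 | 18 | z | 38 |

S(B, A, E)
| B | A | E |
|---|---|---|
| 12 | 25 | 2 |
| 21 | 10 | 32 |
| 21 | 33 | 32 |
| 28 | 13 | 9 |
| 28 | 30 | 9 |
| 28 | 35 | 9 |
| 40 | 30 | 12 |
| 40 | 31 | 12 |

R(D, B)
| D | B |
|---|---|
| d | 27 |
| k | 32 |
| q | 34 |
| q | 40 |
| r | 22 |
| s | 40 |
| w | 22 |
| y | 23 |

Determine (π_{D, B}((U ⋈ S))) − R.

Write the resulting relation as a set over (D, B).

Natural join on E, B: {(12, 40, 23, r, 15, 30), (12, 40, 23, r, 15, 31), (12, 40, 25, a, 40, 30), (12, 40, 25, a, 40, 31), (12, 40, 30, k, 24, 30), (12, 40, 30, k, 24, 31), (12, 40, 31, n, 24, 30), (12, 40, 31, n, 24, 31), (12, 40, 39, s, 5, 30), (12, 40, 39, s, 5, 31), (32, 21, 27, x, 6, 10), (32, 21, 27, x, 6, 33), (9, 28, 18, z, 38, 13), (9, 28, 18, z, 38, 30), (9, 28, 18, z, 38, 35)}
Projecting to D, B (8 duplicate(s) eliminated): {(a, 40), (k, 40), (n, 40), (r, 40), (s, 40), (x, 21), (z, 28)}
Difference: {(a, 40), (k, 40), (n, 40), (r, 40), (s, 40), (x, 21), (z, 28)} with {(d, 27), (k, 32), (q, 34), (q, 40), (r, 22), (s, 40), (w, 22), (y, 23)} → {(a, 40), (k, 40), (n, 40), (r, 40), (x, 21), (z, 28)}

{(a, 40), (k, 40), (n, 40), (r, 40), (x, 21), (z, 28)}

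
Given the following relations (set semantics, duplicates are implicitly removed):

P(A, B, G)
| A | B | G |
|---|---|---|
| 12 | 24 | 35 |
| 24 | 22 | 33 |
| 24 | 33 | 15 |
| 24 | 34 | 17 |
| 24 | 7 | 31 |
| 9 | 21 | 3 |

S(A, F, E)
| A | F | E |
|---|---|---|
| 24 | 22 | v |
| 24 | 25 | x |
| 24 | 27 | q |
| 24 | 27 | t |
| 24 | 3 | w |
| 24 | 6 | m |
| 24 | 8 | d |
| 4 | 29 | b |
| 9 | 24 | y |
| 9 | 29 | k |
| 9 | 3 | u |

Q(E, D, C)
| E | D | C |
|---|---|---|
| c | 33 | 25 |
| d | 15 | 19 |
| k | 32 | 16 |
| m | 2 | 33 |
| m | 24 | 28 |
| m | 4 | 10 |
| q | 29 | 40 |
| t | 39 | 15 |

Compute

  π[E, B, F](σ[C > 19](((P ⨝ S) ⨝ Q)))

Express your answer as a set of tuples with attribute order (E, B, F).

{(m, 22, 6), (m, 33, 6), (m, 34, 6), (m, 7, 6), (q, 22, 27), (q, 33, 27), (q, 34, 27), (q, 7, 27)}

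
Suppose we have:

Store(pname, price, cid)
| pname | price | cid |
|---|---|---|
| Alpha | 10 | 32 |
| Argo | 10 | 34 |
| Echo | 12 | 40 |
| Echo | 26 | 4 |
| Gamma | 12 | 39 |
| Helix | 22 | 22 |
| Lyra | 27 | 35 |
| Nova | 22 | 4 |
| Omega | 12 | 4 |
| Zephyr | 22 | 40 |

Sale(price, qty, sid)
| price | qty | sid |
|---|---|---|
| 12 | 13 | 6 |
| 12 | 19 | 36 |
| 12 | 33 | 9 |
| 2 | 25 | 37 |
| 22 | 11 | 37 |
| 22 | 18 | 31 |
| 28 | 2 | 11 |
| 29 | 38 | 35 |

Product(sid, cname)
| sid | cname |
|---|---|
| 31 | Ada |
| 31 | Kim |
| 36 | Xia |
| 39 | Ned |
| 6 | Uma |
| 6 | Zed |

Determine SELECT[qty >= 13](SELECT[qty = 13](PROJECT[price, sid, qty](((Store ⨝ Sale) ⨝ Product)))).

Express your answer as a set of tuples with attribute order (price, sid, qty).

Joining Store and Sale on price yields {(Echo, 12, 40, 13, 6), (Echo, 12, 40, 19, 36), (Echo, 12, 40, 33, 9), (Gamma, 12, 39, 13, 6), (Gamma, 12, 39, 19, 36), (Gamma, 12, 39, 33, 9), (Helix, 22, 22, 11, 37), (Helix, 22, 22, 18, 31), (Nova, 22, 4, 11, 37), (Nova, 22, 4, 18, 31), (Omega, 12, 4, 13, 6), (Omega, 12, 4, 19, 36), (Omega, 12, 4, 33, 9), (Zephyr, 22, 40, 11, 37), (Zephyr, 22, 40, 18, 31)}.
Joining (Store ⨝ Sale) and Product on sid yields {(Echo, 12, 40, 13, 6, Uma), (Echo, 12, 40, 13, 6, Zed), (Echo, 12, 40, 19, 36, Xia), (Gamma, 12, 39, 13, 6, Uma), (Gamma, 12, 39, 13, 6, Zed), (Gamma, 12, 39, 19, 36, Xia), (Helix, 22, 22, 18, 31, Ada), (Helix, 22, 22, 18, 31, Kim), (Nova, 22, 4, 18, 31, Ada), (Nova, 22, 4, 18, 31, Kim), (Omega, 12, 4, 13, 6, Uma), (Omega, 12, 4, 13, 6, Zed), (Omega, 12, 4, 19, 36, Xia), (Zephyr, 22, 40, 18, 31, Ada), (Zephyr, 22, 40, 18, 31, Kim)}.
π_{price, sid, qty} gives {(12, 36, 19), (12, 6, 13), (22, 31, 18)} (12 duplicate(s) eliminated).
Filtering on qty = 13 leaves {(12, 6, 13)}.
Filtering on qty >= 13 leaves {(12, 6, 13)}.

{(12, 6, 13)}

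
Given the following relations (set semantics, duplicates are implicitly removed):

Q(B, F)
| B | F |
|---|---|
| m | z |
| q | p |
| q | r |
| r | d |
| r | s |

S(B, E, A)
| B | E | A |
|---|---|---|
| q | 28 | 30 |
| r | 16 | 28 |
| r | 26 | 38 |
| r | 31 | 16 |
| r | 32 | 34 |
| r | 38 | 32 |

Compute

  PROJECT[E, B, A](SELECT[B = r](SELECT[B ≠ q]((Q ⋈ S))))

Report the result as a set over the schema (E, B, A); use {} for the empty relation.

Natural join on B: {(q, p, 28, 30), (q, r, 28, 30), (r, d, 16, 28), (r, d, 26, 38), (r, d, 31, 16), (r, d, 32, 34), (r, d, 38, 32), (r, s, 16, 28), (r, s, 26, 38), (r, s, 31, 16), (r, s, 32, 34), (r, s, 38, 32)}
Filtering on B ≠ q leaves {(r, d, 16, 28), (r, d, 26, 38), (r, d, 31, 16), (r, d, 32, 34), (r, d, 38, 32), (r, s, 16, 28), (r, s, 26, 38), (r, s, 31, 16), (r, s, 32, 34), (r, s, 38, 32)}.
Filtering on B = r leaves {(r, d, 16, 28), (r, d, 26, 38), (r, d, 31, 16), (r, d, 32, 34), (r, d, 38, 32), (r, s, 16, 28), (r, s, 26, 38), (r, s, 31, 16), (r, s, 32, 34), (r, s, 38, 32)}.
π[E, B, A]: project onto (E, B, A) (5 duplicate(s) eliminated) → {(16, r, 28), (26, r, 38), (31, r, 16), (32, r, 34), (38, r, 32)}

{(16, r, 28), (26, r, 38), (31, r, 16), (32, r, 34), (38, r, 32)}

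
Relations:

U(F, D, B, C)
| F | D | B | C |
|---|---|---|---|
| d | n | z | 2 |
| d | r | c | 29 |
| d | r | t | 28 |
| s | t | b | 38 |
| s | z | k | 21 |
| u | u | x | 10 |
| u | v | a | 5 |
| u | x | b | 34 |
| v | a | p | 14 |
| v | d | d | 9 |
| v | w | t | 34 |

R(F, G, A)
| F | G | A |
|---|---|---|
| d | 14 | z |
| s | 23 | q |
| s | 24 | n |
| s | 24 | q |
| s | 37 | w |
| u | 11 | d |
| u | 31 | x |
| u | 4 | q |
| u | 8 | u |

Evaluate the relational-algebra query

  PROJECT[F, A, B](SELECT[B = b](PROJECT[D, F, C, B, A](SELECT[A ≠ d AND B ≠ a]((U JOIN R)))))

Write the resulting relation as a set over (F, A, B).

{(s, n, b), (s, q, b), (s, w, b), (u, q, b), (u, u, b), (u, x, b)}

Joining U and R on F yields {(d, n, z, 2, 14, z), (d, r, c, 29, 14, z), (d, r, t, 28, 14, z), (s, t, b, 38, 23, q), (s, t, b, 38, 24, n), (s, t, b, 38, 24, q), (s, t, b, 38, 37, w), (s, z, k, 21, 23, q), (s, z, k, 21, 24, n), (s, z, k, 21, 24, q), (s, z, k, 21, 37, w), (u, u, x, 10, 11, d), (u, u, x, 10, 31, x), (u, u, x, 10, 4, q), (u, u, x, 10, 8, u), (u, v, a, 5, 11, d), (u, v, a, 5, 31, x), (u, v, a, 5, 4, q), (u, v, a, 5, 8, u), (u, x, b, 34, 11, d), (u, x, b, 34, 31, x), (u, x, b, 34, 4, q), (u, x, b, 34, 8, u)}.
Apply σ_{A ≠ d AND B ≠ a}; surviving tuples: {(d, n, z, 2, 14, z), (d, r, c, 29, 14, z), (d, r, t, 28, 14, z), (s, t, b, 38, 23, q), (s, t, b, 38, 24, n), (s, t, b, 38, 24, q), (s, t, b, 38, 37, w), (s, z, k, 21, 23, q), (s, z, k, 21, 24, n), (s, z, k, 21, 24, q), (s, z, k, 21, 37, w), (u, u, x, 10, 31, x), (u, u, x, 10, 4, q), (u, u, x, 10, 8, u), (u, x, b, 34, 31, x), (u, x, b, 34, 4, q), (u, x, b, 34, 8, u)}
Projecting to D, F, C, B, A (2 duplicate(s) eliminated): {(n, d, 2, z, z), (r, d, 28, t, z), (r, d, 29, c, z), (t, s, 38, b, n), (t, s, 38, b, q), (t, s, 38, b, w), (u, u, 10, x, q), (u, u, 10, x, u), (u, u, 10, x, x), (x, u, 34, b, q), (x, u, 34, b, u), (x, u, 34, b, x), (z, s, 21, k, n), (z, s, 21, k, q), (z, s, 21, k, w)}
Apply σ_{B = b}; surviving tuples: {(t, s, 38, b, n), (t, s, 38, b, q), (t, s, 38, b, w), (x, u, 34, b, q), (x, u, 34, b, u), (x, u, 34, b, x)}
Projecting to F, A, B: {(s, n, b), (s, q, b), (s, w, b), (u, q, b), (u, u, b), (u, x, b)}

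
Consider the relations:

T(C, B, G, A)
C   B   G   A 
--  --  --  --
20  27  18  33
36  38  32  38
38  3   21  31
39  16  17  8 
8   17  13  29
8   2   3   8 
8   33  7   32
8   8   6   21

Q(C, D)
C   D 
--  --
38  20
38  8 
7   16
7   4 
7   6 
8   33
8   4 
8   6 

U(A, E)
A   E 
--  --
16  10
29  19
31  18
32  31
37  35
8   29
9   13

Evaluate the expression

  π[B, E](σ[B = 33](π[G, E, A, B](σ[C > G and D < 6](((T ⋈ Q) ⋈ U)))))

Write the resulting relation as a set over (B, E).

{(33, 31)}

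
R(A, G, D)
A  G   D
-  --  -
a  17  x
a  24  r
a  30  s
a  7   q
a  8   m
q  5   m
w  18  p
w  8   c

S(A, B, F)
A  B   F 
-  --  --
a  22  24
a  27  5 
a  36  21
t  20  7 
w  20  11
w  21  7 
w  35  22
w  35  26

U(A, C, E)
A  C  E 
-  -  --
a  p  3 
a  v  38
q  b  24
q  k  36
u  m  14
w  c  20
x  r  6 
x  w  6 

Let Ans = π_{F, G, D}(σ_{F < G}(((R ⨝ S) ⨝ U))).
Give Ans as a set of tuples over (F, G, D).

{(11, 18, p), (21, 24, r), (21, 30, s), (24, 30, s), (5, 17, x), (5, 24, r), (5, 30, s), (5, 7, q), (5, 8, m), (7, 18, p), (7, 8, c)}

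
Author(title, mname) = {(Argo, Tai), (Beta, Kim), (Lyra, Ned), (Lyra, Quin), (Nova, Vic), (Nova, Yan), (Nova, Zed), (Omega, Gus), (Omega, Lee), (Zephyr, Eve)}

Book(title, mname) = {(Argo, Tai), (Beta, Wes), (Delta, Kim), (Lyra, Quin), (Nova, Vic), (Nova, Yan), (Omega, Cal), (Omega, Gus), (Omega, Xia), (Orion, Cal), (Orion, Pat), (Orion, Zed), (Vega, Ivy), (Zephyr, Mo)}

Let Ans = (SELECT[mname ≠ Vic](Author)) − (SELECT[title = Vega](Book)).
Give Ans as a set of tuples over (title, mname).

{(Argo, Tai), (Beta, Kim), (Lyra, Ned), (Lyra, Quin), (Nova, Yan), (Nova, Zed), (Omega, Gus), (Omega, Lee), (Zephyr, Eve)}

Filtering on mname ≠ Vic leaves {(Argo, Tai), (Beta, Kim), (Lyra, Ned), (Lyra, Quin), (Nova, Yan), (Nova, Zed), (Omega, Gus), (Omega, Lee), (Zephyr, Eve)}.
Filtering on title = Vega leaves {(Vega, Ivy)}.
Set difference of the two operands is {(Argo, Tai), (Beta, Kim), (Lyra, Ned), (Lyra, Quin), (Nova, Yan), (Nova, Zed), (Omega, Gus), (Omega, Lee), (Zephyr, Eve)}.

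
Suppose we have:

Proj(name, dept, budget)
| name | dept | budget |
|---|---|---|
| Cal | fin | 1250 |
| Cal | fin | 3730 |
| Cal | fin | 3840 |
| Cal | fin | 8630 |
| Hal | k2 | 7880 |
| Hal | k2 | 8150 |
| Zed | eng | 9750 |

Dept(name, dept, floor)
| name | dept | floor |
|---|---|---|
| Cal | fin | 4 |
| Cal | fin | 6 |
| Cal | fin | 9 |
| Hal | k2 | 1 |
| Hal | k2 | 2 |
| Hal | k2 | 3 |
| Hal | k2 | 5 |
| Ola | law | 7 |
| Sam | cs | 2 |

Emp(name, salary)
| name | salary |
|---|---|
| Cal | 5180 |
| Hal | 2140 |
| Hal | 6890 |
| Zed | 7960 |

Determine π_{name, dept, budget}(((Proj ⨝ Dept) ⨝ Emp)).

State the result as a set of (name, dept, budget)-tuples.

Joining Proj and Dept on name, dept yields {(Cal, fin, 1250, 4), (Cal, fin, 1250, 6), (Cal, fin, 1250, 9), (Cal, fin, 3730, 4), (Cal, fin, 3730, 6), (Cal, fin, 3730, 9), (Cal, fin, 3840, 4), (Cal, fin, 3840, 6), (Cal, fin, 3840, 9), (Cal, fin, 8630, 4), (Cal, fin, 8630, 6), (Cal, fin, 8630, 9), (Hal, k2, 7880, 1), (Hal, k2, 7880, 2), (Hal, k2, 7880, 3), (Hal, k2, 7880, 5), (Hal, k2, 8150, 1), (Hal, k2, 8150, 2), (Hal, k2, 8150, 3), (Hal, k2, 8150, 5)}.
Joining (Proj ⨝ Dept) and Emp on name yields {(Cal, fin, 1250, 4, 5180), (Cal, fin, 1250, 6, 5180), (Cal, fin, 1250, 9, 5180), (Cal, fin, 3730, 4, 5180), (Cal, fin, 3730, 6, 5180), (Cal, fin, 3730, 9, 5180), (Cal, fin, 3840, 4, 5180), (Cal, fin, 3840, 6, 5180), (Cal, fin, 3840, 9, 5180), (Cal, fin, 8630, 4, 5180), (Cal, fin, 8630, 6, 5180), (Cal, fin, 8630, 9, 5180), (Hal, k2, 7880, 1, 2140), (Hal, k2, 7880, 1, 6890), (Hal, k2, 7880, 2, 2140), (Hal, k2, 7880, 2, 6890), (Hal, k2, 7880, 3, 2140), (Hal, k2, 7880, 3, 6890), (Hal, k2, 7880, 5, 2140), (Hal, k2, 7880, 5, 6890), (Hal, k2, 8150, 1, 2140), (Hal, k2, 8150, 1, 6890), (Hal, k2, 8150, 2, 2140), (Hal, k2, 8150, 2, 6890), (Hal, k2, 8150, 3, 2140), (Hal, k2, 8150, 3, 6890), (Hal, k2, 8150, 5, 2140), (Hal, k2, 8150, 5, 6890)}.
Keep only column(s) name, dept, budget (22 duplicate(s) eliminated): {(Cal, fin, 1250), (Cal, fin, 3730), (Cal, fin, 3840), (Cal, fin, 8630), (Hal, k2, 7880), (Hal, k2, 8150)}

{(Cal, fin, 1250), (Cal, fin, 3730), (Cal, fin, 3840), (Cal, fin, 8630), (Hal, k2, 7880), (Hal, k2, 8150)}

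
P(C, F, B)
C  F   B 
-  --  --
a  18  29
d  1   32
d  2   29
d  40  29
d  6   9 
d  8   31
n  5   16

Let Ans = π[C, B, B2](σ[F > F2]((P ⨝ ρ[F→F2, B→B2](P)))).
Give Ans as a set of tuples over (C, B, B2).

{(d, 29, 29), (d, 29, 31), (d, 29, 32), (d, 29, 9), (d, 31, 29), (d, 31, 32), (d, 31, 9), (d, 9, 29), (d, 9, 32)}

ρ[F→F2, B→B2]: schema becomes (C, F2, B2); tuples unchanged.
Joining P and ρ[F→F2, B→B2](P) on C yields {(a, 18, 29, 18, 29), (d, 1, 32, 1, 32), (d, 1, 32, 2, 29), (d, 1, 32, 40, 29), (d, 1, 32, 6, 9), (d, 1, 32, 8, 31), (d, 2, 29, 1, 32), (d, 2, 29, 2, 29), (d, 2, 29, 40, 29), (d, 2, 29, 6, 9), (d, 2, 29, 8, 31), (d, 40, 29, 1, 32), (d, 40, 29, 2, 29), (d, 40, 29, 40, 29), (d, 40, 29, 6, 9), (d, 40, 29, 8, 31), (d, 6, 9, 1, 32), (d, 6, 9, 2, 29), (d, 6, 9, 40, 29), (d, 6, 9, 6, 9), (d, 6, 9, 8, 31), (d, 8, 31, 1, 32), (d, 8, 31, 2, 29), (d, 8, 31, 40, 29), (d, 8, 31, 6, 9), (d, 8, 31, 8, 31), (n, 5, 16, 5, 16)}.
Apply σ_{F > F2}; surviving tuples: {(d, 2, 29, 1, 32), (d, 40, 29, 1, 32), (d, 40, 29, 2, 29), (d, 40, 29, 6, 9), (d, 40, 29, 8, 31), (d, 6, 9, 1, 32), (d, 6, 9, 2, 29), (d, 8, 31, 1, 32), (d, 8, 31, 2, 29), (d, 8, 31, 6, 9)}
π_{C, B, B2} gives {(d, 29, 29), (d, 29, 31), (d, 29, 32), (d, 29, 9), (d, 31, 29), (d, 31, 32), (d, 31, 9), (d, 9, 29), (d, 9, 32)} (1 duplicate(s) eliminated).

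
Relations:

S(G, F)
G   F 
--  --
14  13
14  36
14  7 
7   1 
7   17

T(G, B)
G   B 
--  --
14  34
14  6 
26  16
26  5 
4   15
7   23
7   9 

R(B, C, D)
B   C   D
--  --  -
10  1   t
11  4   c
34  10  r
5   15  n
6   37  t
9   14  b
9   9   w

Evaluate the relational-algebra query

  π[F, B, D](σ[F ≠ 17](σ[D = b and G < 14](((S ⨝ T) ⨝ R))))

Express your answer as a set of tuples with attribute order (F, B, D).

{(1, 9, b)}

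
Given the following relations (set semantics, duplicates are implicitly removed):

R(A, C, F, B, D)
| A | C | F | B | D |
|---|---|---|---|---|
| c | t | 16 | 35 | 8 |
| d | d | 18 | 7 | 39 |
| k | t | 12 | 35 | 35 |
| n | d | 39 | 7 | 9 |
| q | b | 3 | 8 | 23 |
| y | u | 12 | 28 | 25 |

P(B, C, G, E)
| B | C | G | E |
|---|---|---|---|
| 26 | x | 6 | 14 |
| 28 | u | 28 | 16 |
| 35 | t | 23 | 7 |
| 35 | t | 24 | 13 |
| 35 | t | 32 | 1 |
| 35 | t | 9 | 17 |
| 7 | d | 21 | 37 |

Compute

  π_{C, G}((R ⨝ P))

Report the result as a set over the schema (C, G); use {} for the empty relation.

Joining R and P on C, B yields {(c, t, 16, 35, 8, 23, 7), (c, t, 16, 35, 8, 24, 13), (c, t, 16, 35, 8, 32, 1), (c, t, 16, 35, 8, 9, 17), (d, d, 18, 7, 39, 21, 37), (k, t, 12, 35, 35, 23, 7), (k, t, 12, 35, 35, 24, 13), (k, t, 12, 35, 35, 32, 1), (k, t, 12, 35, 35, 9, 17), (n, d, 39, 7, 9, 21, 37), (y, u, 12, 28, 25, 28, 16)}.
π[C, G]: project onto (C, G) (5 duplicate(s) eliminated) → {(d, 21), (t, 23), (t, 24), (t, 32), (t, 9), (u, 28)}

{(d, 21), (t, 23), (t, 24), (t, 32), (t, 9), (u, 28)}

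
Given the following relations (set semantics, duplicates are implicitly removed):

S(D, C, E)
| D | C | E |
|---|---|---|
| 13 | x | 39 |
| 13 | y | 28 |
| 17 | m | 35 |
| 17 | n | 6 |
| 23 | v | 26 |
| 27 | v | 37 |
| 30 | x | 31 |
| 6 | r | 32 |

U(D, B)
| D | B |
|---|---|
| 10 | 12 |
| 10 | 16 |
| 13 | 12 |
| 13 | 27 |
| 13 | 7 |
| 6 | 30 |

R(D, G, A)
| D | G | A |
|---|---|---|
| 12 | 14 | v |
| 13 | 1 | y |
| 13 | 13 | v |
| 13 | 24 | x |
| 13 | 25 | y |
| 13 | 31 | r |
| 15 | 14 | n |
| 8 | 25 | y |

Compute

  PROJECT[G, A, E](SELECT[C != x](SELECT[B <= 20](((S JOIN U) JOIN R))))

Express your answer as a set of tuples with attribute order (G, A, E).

S ⋈ U (natural join on D): {(13, x, 39, 12), (13, x, 39, 27), (13, x, 39, 7), (13, y, 28, 12), (13, y, 28, 27), (13, y, 28, 7), (6, r, 32, 30)}
(S JOIN U) ⋈ R (natural join on D): {(13, x, 39, 12, 1, y), (13, x, 39, 12, 13, v), (13, x, 39, 12, 24, x), (13, x, 39, 12, 25, y), (13, x, 39, 12, 31, r), (13, x, 39, 27, 1, y), (13, x, 39, 27, 13, v), (13, x, 39, 27, 24, x), (13, x, 39, 27, 25, y), (13, x, 39, 27, 31, r), (13, x, 39, 7, 1, y), (13, x, 39, 7, 13, v), (13, x, 39, 7, 24, x), (13, x, 39, 7, 25, y), (13, x, 39, 7, 31, r), (13, y, 28, 12, 1, y), (13, y, 28, 12, 13, v), (13, y, 28, 12, 24, x), (13, y, 28, 12, 25, y), (13, y, 28, 12, 31, r), (13, y, 28, 27, 1, y), (13, y, 28, 27, 13, v), (13, y, 28, 27, 24, x), (13, y, 28, 27, 25, y), (13, y, 28, 27, 31, r), (13, y, 28, 7, 1, y), (13, y, 28, 7, 13, v), (13, y, 28, 7, 24, x), (13, y, 28, 7, 25, y), (13, y, 28, 7, 31, r)}
Filtering on B <= 20 leaves {(13, x, 39, 12, 1, y), (13, x, 39, 12, 13, v), (13, x, 39, 12, 24, x), (13, x, 39, 12, 25, y), (13, x, 39, 12, 31, r), (13, x, 39, 7, 1, y), (13, x, 39, 7, 13, v), (13, x, 39, 7, 24, x), (13, x, 39, 7, 25, y), (13, x, 39, 7, 31, r), (13, y, 28, 12, 1, y), (13, y, 28, 12, 13, v), (13, y, 28, 12, 24, x), (13, y, 28, 12, 25, y), (13, y, 28, 12, 31, r), (13, y, 28, 7, 1, y), (13, y, 28, 7, 13, v), (13, y, 28, 7, 24, x), (13, y, 28, 7, 25, y), (13, y, 28, 7, 31, r)}.
Filtering on C != x leaves {(13, y, 28, 12, 1, y), (13, y, 28, 12, 13, v), (13, y, 28, 12, 24, x), (13, y, 28, 12, 25, y), (13, y, 28, 12, 31, r), (13, y, 28, 7, 1, y), (13, y, 28, 7, 13, v), (13, y, 28, 7, 24, x), (13, y, 28, 7, 25, y), (13, y, 28, 7, 31, r)}.
Projecting to G, A, E (5 duplicate(s) eliminated): {(1, y, 28), (13, v, 28), (24, x, 28), (25, y, 28), (31, r, 28)}

{(1, y, 28), (13, v, 28), (24, x, 28), (25, y, 28), (31, r, 28)}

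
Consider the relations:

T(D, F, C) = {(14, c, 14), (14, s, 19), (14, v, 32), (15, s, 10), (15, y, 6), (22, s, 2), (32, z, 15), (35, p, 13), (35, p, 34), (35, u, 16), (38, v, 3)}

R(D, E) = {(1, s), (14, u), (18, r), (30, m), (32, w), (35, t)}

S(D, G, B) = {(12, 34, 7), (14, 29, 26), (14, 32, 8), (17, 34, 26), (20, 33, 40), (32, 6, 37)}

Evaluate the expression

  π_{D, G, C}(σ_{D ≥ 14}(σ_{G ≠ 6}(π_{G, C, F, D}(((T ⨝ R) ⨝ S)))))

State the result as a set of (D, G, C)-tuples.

Joining T and R on D yields {(14, c, 14, u), (14, s, 19, u), (14, v, 32, u), (32, z, 15, w), (35, p, 13, t), (35, p, 34, t), (35, u, 16, t)}.
Joining (T ⨝ R) and S on D yields {(14, c, 14, u, 29, 26), (14, c, 14, u, 32, 8), (14, s, 19, u, 29, 26), (14, s, 19, u, 32, 8), (14, v, 32, u, 29, 26), (14, v, 32, u, 32, 8), (32, z, 15, w, 6, 37)}.
Keep only column(s) G, C, F, D: {(29, 14, c, 14), (29, 19, s, 14), (29, 32, v, 14), (32, 14, c, 14), (32, 19, s, 14), (32, 32, v, 14), (6, 15, z, 32)}
Apply σ_{G ≠ 6}; surviving tuples: {(29, 14, c, 14), (29, 19, s, 14), (29, 32, v, 14), (32, 14, c, 14), (32, 19, s, 14), (32, 32, v, 14)}
Apply σ_{D ≥ 14}; surviving tuples: {(29, 14, c, 14), (29, 19, s, 14), (29, 32, v, 14), (32, 14, c, 14), (32, 19, s, 14), (32, 32, v, 14)}
Keep only column(s) D, G, C: {(14, 29, 14), (14, 29, 19), (14, 29, 32), (14, 32, 14), (14, 32, 19), (14, 32, 32)}

{(14, 29, 14), (14, 29, 19), (14, 29, 32), (14, 32, 14), (14, 32, 19), (14, 32, 32)}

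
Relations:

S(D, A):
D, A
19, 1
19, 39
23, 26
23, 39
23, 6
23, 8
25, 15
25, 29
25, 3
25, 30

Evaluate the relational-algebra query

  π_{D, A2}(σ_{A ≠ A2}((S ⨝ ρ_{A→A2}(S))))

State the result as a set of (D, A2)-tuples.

{(19, 1), (19, 39), (23, 26), (23, 39), (23, 6), (23, 8), (25, 15), (25, 29), (25, 3), (25, 30)}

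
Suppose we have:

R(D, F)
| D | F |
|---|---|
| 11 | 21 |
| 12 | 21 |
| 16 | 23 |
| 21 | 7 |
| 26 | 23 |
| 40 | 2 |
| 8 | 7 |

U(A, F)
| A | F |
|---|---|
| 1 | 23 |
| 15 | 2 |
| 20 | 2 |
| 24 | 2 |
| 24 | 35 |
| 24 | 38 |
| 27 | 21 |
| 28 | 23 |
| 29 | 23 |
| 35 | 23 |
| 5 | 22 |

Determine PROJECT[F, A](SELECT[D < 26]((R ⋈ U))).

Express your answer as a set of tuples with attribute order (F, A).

{(21, 27), (23, 1), (23, 28), (23, 29), (23, 35)}

Joining R and U on F yields {(11, 21, 27), (12, 21, 27), (16, 23, 1), (16, 23, 28), (16, 23, 29), (16, 23, 35), (26, 23, 1), (26, 23, 28), (26, 23, 29), (26, 23, 35), (40, 2, 15), (40, 2, 20), (40, 2, 24)}.
Filtering on D < 26 leaves {(11, 21, 27), (12, 21, 27), (16, 23, 1), (16, 23, 28), (16, 23, 29), (16, 23, 35)}.
Keep only column(s) F, A (1 duplicate(s) eliminated): {(21, 27), (23, 1), (23, 28), (23, 29), (23, 35)}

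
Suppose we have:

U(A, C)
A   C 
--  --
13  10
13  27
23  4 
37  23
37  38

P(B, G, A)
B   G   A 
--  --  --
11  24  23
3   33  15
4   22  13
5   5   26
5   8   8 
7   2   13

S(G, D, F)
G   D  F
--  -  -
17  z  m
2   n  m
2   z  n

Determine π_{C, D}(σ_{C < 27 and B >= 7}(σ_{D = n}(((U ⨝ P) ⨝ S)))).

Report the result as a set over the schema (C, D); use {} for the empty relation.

{(10, n)}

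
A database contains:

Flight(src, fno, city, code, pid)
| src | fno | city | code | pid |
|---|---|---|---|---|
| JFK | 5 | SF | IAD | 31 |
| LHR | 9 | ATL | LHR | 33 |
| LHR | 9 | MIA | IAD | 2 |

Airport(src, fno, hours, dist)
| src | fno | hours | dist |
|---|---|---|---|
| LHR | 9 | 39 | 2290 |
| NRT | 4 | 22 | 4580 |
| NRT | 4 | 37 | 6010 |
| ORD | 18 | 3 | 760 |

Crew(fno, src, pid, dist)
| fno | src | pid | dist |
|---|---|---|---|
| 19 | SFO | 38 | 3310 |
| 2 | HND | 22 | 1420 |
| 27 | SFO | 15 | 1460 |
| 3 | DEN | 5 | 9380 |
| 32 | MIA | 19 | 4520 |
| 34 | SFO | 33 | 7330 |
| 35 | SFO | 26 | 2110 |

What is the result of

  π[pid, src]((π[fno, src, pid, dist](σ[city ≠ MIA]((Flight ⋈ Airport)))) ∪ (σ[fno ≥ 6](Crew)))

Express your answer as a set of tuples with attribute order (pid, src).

Flight ⋈ Airport (natural join on src, fno): {(LHR, 9, ATL, LHR, 33, 39, 2290), (LHR, 9, MIA, IAD, 2, 39, 2290)}
σ[city ≠ MIA]: keep tuples satisfying city ≠ MIA → {(LHR, 9, ATL, LHR, 33, 39, 2290)}
π_{fno, src, pid, dist} gives {(9, LHR, 33, 2290)}.
σ[fno ≥ 6]: keep tuples satisfying fno ≥ 6 → {(19, SFO, 38, 3310), (27, SFO, 15, 1460), (32, MIA, 19, 4520), (34, SFO, 33, 7330), (35, SFO, 26, 2110)}
Union: {(9, LHR, 33, 2290)} with {(19, SFO, 38, 3310), (27, SFO, 15, 1460), (32, MIA, 19, 4520), (34, SFO, 33, 7330), (35, SFO, 26, 2110)} → {(19, SFO, 38, 3310), (27, SFO, 15, 1460), (32, MIA, 19, 4520), (34, SFO, 33, 7330), (35, SFO, 26, 2110), (9, LHR, 33, 2290)}
π_{pid, src} gives {(15, SFO), (19, MIA), (26, SFO), (33, LHR), (33, SFO), (38, SFO)}.

{(15, SFO), (19, MIA), (26, SFO), (33, LHR), (33, SFO), (38, SFO)}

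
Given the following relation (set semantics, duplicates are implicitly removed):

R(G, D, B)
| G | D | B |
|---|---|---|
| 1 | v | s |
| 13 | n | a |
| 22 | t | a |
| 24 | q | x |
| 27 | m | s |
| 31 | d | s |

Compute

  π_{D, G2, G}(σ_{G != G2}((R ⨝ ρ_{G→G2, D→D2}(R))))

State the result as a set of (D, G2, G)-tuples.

ρ[G→G2, D→D2]: schema becomes (G2, D2, B); tuples unchanged.
R ⋈ ρ_{G→G2, D→D2}(R) (natural join on B): {(1, v, s, 1, v), (1, v, s, 27, m), (1, v, s, 31, d), (13, n, a, 13, n), (13, n, a, 22, t), (22, t, a, 13, n), (22, t, a, 22, t), (24, q, x, 24, q), (27, m, s, 1, v), (27, m, s, 27, m), (27, m, s, 31, d), (31, d, s, 1, v), (31, d, s, 27, m), (31, d, s, 31, d)}
σ[G != G2]: keep tuples satisfying G != G2 → {(1, v, s, 27, m), (1, v, s, 31, d), (13, n, a, 22, t), (22, t, a, 13, n), (27, m, s, 1, v), (27, m, s, 31, d), (31, d, s, 1, v), (31, d, s, 27, m)}
Projecting to D, G2, G: {(d, 1, 31), (d, 27, 31), (m, 1, 27), (m, 31, 27), (n, 22, 13), (t, 13, 22), (v, 27, 1), (v, 31, 1)}

{(d, 1, 31), (d, 27, 31), (m, 1, 27), (m, 31, 27), (n, 22, 13), (t, 13, 22), (v, 27, 1), (v, 31, 1)}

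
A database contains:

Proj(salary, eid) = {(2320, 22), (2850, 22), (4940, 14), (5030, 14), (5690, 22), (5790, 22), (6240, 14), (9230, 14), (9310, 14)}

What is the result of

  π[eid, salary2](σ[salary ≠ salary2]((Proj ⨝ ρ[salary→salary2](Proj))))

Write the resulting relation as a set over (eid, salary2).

{(14, 4940), (14, 5030), (14, 6240), (14, 9230), (14, 9310), (22, 2320), (22, 2850), (22, 5690), (22, 5790)}

ρ[salary→salary2]: schema becomes (salary2, eid); tuples unchanged.
Joining Proj and ρ[salary→salary2](Proj) on eid yields {(2320, 22, 2320), (2320, 22, 2850), (2320, 22, 5690), (2320, 22, 5790), (2850, 22, 2320), (2850, 22, 2850), (2850, 22, 5690), (2850, 22, 5790), (4940, 14, 4940), (4940, 14, 5030), (4940, 14, 6240), (4940, 14, 9230), (4940, 14, 9310), (5030, 14, 4940), (5030, 14, 5030), (5030, 14, 6240), (5030, 14, 9230), (5030, 14, 9310), (5690, 22, 2320), (5690, 22, 2850), (5690, 22, 5690), (5690, 22, 5790), (5790, 22, 2320), (5790, 22, 2850), (5790, 22, 5690), (5790, 22, 5790), (6240, 14, 4940), (6240, 14, 5030), (6240, 14, 6240), (6240, 14, 9230), (6240, 14, 9310), (9230, 14, 4940), (9230, 14, 5030), (9230, 14, 6240), (9230, 14, 9230), (9230, 14, 9310), (9310, 14, 4940), (9310, 14, 5030), (9310, 14, 6240), (9310, 14, 9230), (9310, 14, 9310)}.
Selection salary ≠ salary2: {(2320, 22, 2850), (2320, 22, 5690), (2320, 22, 5790), (2850, 22, 2320), (2850, 22, 5690), (2850, 22, 5790), (4940, 14, 5030), (4940, 14, 6240), (4940, 14, 9230), (4940, 14, 9310), (5030, 14, 4940), (5030, 14, 6240), (5030, 14, 9230), (5030, 14, 9310), (5690, 22, 2320), (5690, 22, 2850), (5690, 22, 5790), (5790, 22, 2320), (5790, 22, 2850), (5790, 22, 5690), (6240, 14, 4940), (6240, 14, 5030), (6240, 14, 9230), (6240, 14, 9310), (9230, 14, 4940), (9230, 14, 5030), (9230, 14, 6240), (9230, 14, 9310), (9310, 14, 4940), (9310, 14, 5030), (9310, 14, 6240), (9310, 14, 9230)}
Keep only column(s) eid, salary2 (23 duplicate(s) eliminated): {(14, 4940), (14, 5030), (14, 6240), (14, 9230), (14, 9310), (22, 2320), (22, 2850), (22, 5690), (22, 5790)}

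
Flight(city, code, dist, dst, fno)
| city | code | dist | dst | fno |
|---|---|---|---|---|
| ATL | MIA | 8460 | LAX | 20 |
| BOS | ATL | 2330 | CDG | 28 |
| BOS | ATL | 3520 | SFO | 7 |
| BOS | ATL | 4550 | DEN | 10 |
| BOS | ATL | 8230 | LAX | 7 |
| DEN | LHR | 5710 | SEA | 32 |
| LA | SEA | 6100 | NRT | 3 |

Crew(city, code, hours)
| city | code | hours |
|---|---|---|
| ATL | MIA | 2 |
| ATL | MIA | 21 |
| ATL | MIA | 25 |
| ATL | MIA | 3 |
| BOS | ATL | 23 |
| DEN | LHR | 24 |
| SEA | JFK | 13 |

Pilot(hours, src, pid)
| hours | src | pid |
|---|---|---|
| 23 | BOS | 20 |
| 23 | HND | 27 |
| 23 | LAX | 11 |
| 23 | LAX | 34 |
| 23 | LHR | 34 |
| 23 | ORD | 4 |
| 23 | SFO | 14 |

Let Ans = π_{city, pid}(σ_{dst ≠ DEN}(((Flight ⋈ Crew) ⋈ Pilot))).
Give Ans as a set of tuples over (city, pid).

{(BOS, 11), (BOS, 14), (BOS, 20), (BOS, 27), (BOS, 34), (BOS, 4)}

Flight ⋈ Crew (natural join on city, code): {(ATL, MIA, 8460, LAX, 20, 2), (ATL, MIA, 8460, LAX, 20, 21), (ATL, MIA, 8460, LAX, 20, 25), (ATL, MIA, 8460, LAX, 20, 3), (BOS, ATL, 2330, CDG, 28, 23), (BOS, ATL, 3520, SFO, 7, 23), (BOS, ATL, 4550, DEN, 10, 23), (BOS, ATL, 8230, LAX, 7, 23), (DEN, LHR, 5710, SEA, 32, 24)}
(Flight ⋈ Crew) ⋈ Pilot (natural join on hours): {(BOS, ATL, 2330, CDG, 28, 23, BOS, 20), (BOS, ATL, 2330, CDG, 28, 23, HND, 27), (BOS, ATL, 2330, CDG, 28, 23, LAX, 11), (BOS, ATL, 2330, CDG, 28, 23, LAX, 34), (BOS, ATL, 2330, CDG, 28, 23, LHR, 34), (BOS, ATL, 2330, CDG, 28, 23, ORD, 4), (BOS, ATL, 2330, CDG, 28, 23, SFO, 14), (BOS, ATL, 3520, SFO, 7, 23, BOS, 20), (BOS, ATL, 3520, SFO, 7, 23, HND, 27), (BOS, ATL, 3520, SFO, 7, 23, LAX, 11), (BOS, ATL, 3520, SFO, 7, 23, LAX, 34), (BOS, ATL, 3520, SFO, 7, 23, LHR, 34), (BOS, ATL, 3520, SFO, 7, 23, ORD, 4), (BOS, ATL, 3520, SFO, 7, 23, SFO, 14), (BOS, ATL, 4550, DEN, 10, 23, BOS, 20), (BOS, ATL, 4550, DEN, 10, 23, HND, 27), (BOS, ATL, 4550, DEN, 10, 23, LAX, 11), (BOS, ATL, 4550, DEN, 10, 23, LAX, 34), (BOS, ATL, 4550, DEN, 10, 23, LHR, 34), (BOS, ATL, 4550, DEN, 10, 23, ORD, 4), (BOS, ATL, 4550, DEN, 10, 23, SFO, 14), (BOS, ATL, 8230, LAX, 7, 23, BOS, 20), (BOS, ATL, 8230, LAX, 7, 23, HND, 27), (BOS, ATL, 8230, LAX, 7, 23, LAX, 11), (BOS, ATL, 8230, LAX, 7, 23, LAX, 34), (BOS, ATL, 8230, LAX, 7, 23, LHR, 34), (BOS, ATL, 8230, LAX, 7, 23, ORD, 4), (BOS, ATL, 8230, LAX, 7, 23, SFO, 14)}
Filtering on dst ≠ DEN leaves {(BOS, ATL, 2330, CDG, 28, 23, BOS, 20), (BOS, ATL, 2330, CDG, 28, 23, HND, 27), (BOS, ATL, 2330, CDG, 28, 23, LAX, 11), (BOS, ATL, 2330, CDG, 28, 23, LAX, 34), (BOS, ATL, 2330, CDG, 28, 23, LHR, 34), (BOS, ATL, 2330, CDG, 28, 23, ORD, 4), (BOS, ATL, 2330, CDG, 28, 23, SFO, 14), (BOS, ATL, 3520, SFO, 7, 23, BOS, 20), (BOS, ATL, 3520, SFO, 7, 23, HND, 27), (BOS, ATL, 3520, SFO, 7, 23, LAX, 11), (BOS, ATL, 3520, SFO, 7, 23, LAX, 34), (BOS, ATL, 3520, SFO, 7, 23, LHR, 34), (BOS, ATL, 3520, SFO, 7, 23, ORD, 4), (BOS, ATL, 3520, SFO, 7, 23, SFO, 14), (BOS, ATL, 8230, LAX, 7, 23, BOS, 20), (BOS, ATL, 8230, LAX, 7, 23, HND, 27), (BOS, ATL, 8230, LAX, 7, 23, LAX, 11), (BOS, ATL, 8230, LAX, 7, 23, LAX, 34), (BOS, ATL, 8230, LAX, 7, 23, LHR, 34), (BOS, ATL, 8230, LAX, 7, 23, ORD, 4), (BOS, ATL, 8230, LAX, 7, 23, SFO, 14)}.
π_{city, pid} gives {(BOS, 11), (BOS, 14), (BOS, 20), (BOS, 27), (BOS, 34), (BOS, 4)} (15 duplicate(s) eliminated).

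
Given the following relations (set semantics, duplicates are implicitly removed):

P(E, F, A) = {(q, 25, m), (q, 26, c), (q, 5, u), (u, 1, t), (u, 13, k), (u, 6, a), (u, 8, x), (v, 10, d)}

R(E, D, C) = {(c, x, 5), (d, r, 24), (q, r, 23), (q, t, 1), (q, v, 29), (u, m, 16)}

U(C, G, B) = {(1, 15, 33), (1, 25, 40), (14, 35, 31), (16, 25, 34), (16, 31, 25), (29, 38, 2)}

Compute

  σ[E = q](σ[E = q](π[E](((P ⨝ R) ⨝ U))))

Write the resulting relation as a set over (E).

P ⋈ R (natural join on E): {(q, 25, m, r, 23), (q, 25, m, t, 1), (q, 25, m, v, 29), (q, 26, c, r, 23), (q, 26, c, t, 1), (q, 26, c, v, 29), (q, 5, u, r, 23), (q, 5, u, t, 1), (q, 5, u, v, 29), (u, 1, t, m, 16), (u, 13, k, m, 16), (u, 6, a, m, 16), (u, 8, x, m, 16)}
(P ⨝ R) ⋈ U (natural join on C): {(q, 25, m, t, 1, 15, 33), (q, 25, m, t, 1, 25, 40), (q, 25, m, v, 29, 38, 2), (q, 26, c, t, 1, 15, 33), (q, 26, c, t, 1, 25, 40), (q, 26, c, v, 29, 38, 2), (q, 5, u, t, 1, 15, 33), (q, 5, u, t, 1, 25, 40), (q, 5, u, v, 29, 38, 2), (u, 1, t, m, 16, 25, 34), (u, 1, t, m, 16, 31, 25), (u, 13, k, m, 16, 25, 34), (u, 13, k, m, 16, 31, 25), (u, 6, a, m, 16, 25, 34), (u, 6, a, m, 16, 31, 25), (u, 8, x, m, 16, 25, 34), (u, 8, x, m, 16, 31, 25)}
Keep only column(s) E (15 duplicate(s) eliminated): {q, u}
Filtering on E = q leaves {q}.
Filtering on E = q leaves {q}.

{q}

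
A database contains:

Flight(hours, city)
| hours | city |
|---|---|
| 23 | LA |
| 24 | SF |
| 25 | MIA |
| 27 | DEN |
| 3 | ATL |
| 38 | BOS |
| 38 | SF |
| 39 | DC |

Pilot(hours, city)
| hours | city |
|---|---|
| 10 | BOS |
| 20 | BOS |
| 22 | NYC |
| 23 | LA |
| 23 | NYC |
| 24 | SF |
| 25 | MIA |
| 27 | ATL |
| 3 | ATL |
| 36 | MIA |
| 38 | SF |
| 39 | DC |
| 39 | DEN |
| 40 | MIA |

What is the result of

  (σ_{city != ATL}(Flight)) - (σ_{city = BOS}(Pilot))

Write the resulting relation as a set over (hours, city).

{(23, LA), (24, SF), (25, MIA), (27, DEN), (38, BOS), (38, SF), (39, DC)}

Filtering on city != ATL leaves {(23, LA), (24, SF), (25, MIA), (27, DEN), (38, BOS), (38, SF), (39, DC)}.
Filtering on city = BOS leaves {(10, BOS), (20, BOS)}.
Difference: {(23, LA), (24, SF), (25, MIA), (27, DEN), (38, BOS), (38, SF), (39, DC)} with {(10, BOS), (20, BOS)} → {(23, LA), (24, SF), (25, MIA), (27, DEN), (38, BOS), (38, SF), (39, DC)}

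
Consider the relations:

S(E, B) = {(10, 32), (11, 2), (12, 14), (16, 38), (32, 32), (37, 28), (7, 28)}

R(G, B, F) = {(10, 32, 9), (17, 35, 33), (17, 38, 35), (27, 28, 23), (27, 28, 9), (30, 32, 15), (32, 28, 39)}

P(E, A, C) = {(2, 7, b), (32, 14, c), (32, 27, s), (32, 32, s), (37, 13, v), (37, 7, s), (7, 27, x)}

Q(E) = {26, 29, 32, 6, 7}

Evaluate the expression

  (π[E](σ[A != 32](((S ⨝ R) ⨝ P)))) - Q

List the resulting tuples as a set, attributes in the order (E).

{37}

Joining S and R on B yields {(10, 32, 10, 9), (10, 32, 30, 15), (16, 38, 17, 35), (32, 32, 10, 9), (32, 32, 30, 15), (37, 28, 27, 23), (37, 28, 27, 9), (37, 28, 32, 39), (7, 28, 27, 23), (7, 28, 27, 9), (7, 28, 32, 39)}.
Joining (S ⨝ R) and P on E yields {(32, 32, 10, 9, 14, c), (32, 32, 10, 9, 27, s), (32, 32, 10, 9, 32, s), (32, 32, 30, 15, 14, c), (32, 32, 30, 15, 27, s), (32, 32, 30, 15, 32, s), (37, 28, 27, 23, 13, v), (37, 28, 27, 23, 7, s), (37, 28, 27, 9, 13, v), (37, 28, 27, 9, 7, s), (37, 28, 32, 39, 13, v), (37, 28, 32, 39, 7, s), (7, 28, 27, 23, 27, x), (7, 28, 27, 9, 27, x), (7, 28, 32, 39, 27, x)}.
Selection A != 32: {(32, 32, 10, 9, 14, c), (32, 32, 10, 9, 27, s), (32, 32, 30, 15, 14, c), (32, 32, 30, 15, 27, s), (37, 28, 27, 23, 13, v), (37, 28, 27, 23, 7, s), (37, 28, 27, 9, 13, v), (37, 28, 27, 9, 7, s), (37, 28, 32, 39, 13, v), (37, 28, 32, 39, 7, s), (7, 28, 27, 23, 27, x), (7, 28, 27, 9, 27, x), (7, 28, 32, 39, 27, x)}
π_{E} gives {32, 37, 7} (10 duplicate(s) eliminated).
Taking the difference: {37}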